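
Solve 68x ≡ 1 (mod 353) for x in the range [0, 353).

gcd(353, 68) = 1  (353 = 5*68 + 13, 68 = 5*13 + 3, 13 = 4*3 + 1, 3 = 3*1).
Back-substituting, 68*(-109) + 353*(21) = 1.
So 68*-109 ≡ 1 (mod 353), and -109 mod 353 = 244.

244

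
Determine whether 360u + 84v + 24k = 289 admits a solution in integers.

no

gcd(360, 84):
  360 = 4×84 + 24
  84 = 3×24 + 12
  24 = 2×12
so gcd(360, 84) = 12.
gcd(12, 24) = 12.
12 does not divide 289 (remainder 1), so no integer solutions.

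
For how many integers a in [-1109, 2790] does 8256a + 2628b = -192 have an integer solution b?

18

gcd(8256, 2628):
  8256 = 3*2628 + 372
  2628 = 7*372 + 24
  372 = 15*24 + 12
  24 = 2*12
so gcd(8256, 2628) = 12.
Back-substitute for Bézout coefficients:
  12 = 372 - 15*24
  ... = 8256*(106) + 2628*(-333)
Scale by -16: particular solution (-1696, 5328); reduce a mod 219: (56, -176).
General solution: a = 56 + 219t, b = -176 - 688t for integer t.
-1109 ≤ 56 + 219t ≤ 2790 gives t ∈ [-5, 12], which is 18 values.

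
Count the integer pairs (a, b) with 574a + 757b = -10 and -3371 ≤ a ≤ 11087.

19

gcd(757, 574):
  757 = 1·574 + 183
  574 = 3·183 + 25
  183 = 7·25 + 8
  25 = 3·8 + 1
  8 = 8·1
so gcd(757, 574) = 1.
Back-substitute for Bézout coefficients:
  1 = 25 - 3·8
  ... = 574·(91) + 757·(-69)
Scale by -10: particular solution (-910, 690); reduce a mod 757: (604, -458).
General solution: a = 604 + 757t, b = -458 - 574t for integer t.
-3371 ≤ 604 + 757t ≤ 11087 gives t ∈ [-5, 13], which is 19 values.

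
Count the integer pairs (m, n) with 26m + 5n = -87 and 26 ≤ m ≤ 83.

12

gcd(26, 5):
  26 = 5×5 + 1
  5 = 5×1
so gcd(26, 5) = 1.
Back-substitute for Bézout coefficients:
  1 = 26 - 5×5
  ... = 26×(1) + 5×(-5)
Scale by -87: particular solution (-87, 435); reduce m mod 5: (3, -33).
General solution: m = 3 + 5t, n = -33 - 26t for integer t.
26 ≤ 3 + 5t ≤ 83 gives t ∈ [5, 16], which is 12 values.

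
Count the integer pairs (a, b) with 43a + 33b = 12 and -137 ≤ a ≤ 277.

gcd(43, 33):
  43 = 1·33 + 10
  33 = 3·10 + 3
  10 = 3·3 + 1
  3 = 3·1
so gcd(43, 33) = 1.
Back-substitute for Bézout coefficients:
  1 = 10 - 3·3
  ... = 43·(10) + 33·(-13)
Scale by 12: particular solution (120, -156); reduce a mod 33: (21, -27).
General solution: a = 21 + 33t, b = -27 - 43t for integer t.
-137 ≤ 21 + 33t ≤ 277 gives t ∈ [-4, 7], which is 12 values.

12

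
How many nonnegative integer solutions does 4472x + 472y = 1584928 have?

6

gcd(4472, 472):
  4472 = 9·472 + 224
  472 = 2·224 + 24
  224 = 9·24 + 8
  24 = 3·8
so gcd(4472, 472) = 8.
Back-substitute for Bézout coefficients:
  8 = 224 - 9·24
  ... = 4472·(19) + 472·(-180)
Scale by 198116: one solution is (3764204, -35660880). Reduce x mod 59: (4, 3320).
General: x = 4 + 59t, y = 3320 - 559t.
x ≥ 0 ⇒ t ≥ 0; y ≥ 0 ⇒ t ≤ 5. So t ∈ [0, 5]: 6 solutions.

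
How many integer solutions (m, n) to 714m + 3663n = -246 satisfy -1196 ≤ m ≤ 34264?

29

gcd(3663, 714) = 3  (3663 = 5·714 + 93, 714 = 7·93 + 63, 93 = 1·63 + 30, 63 = 2·30 + 3, 30 = 10·3).
Back-substituting, 714·(118) + 3663·(-23) = 3.
Scale by -82: particular solution (-9676, 1886); reduce m mod 1221: (92, -18).
General solution: m = 92 + 1221t, n = -18 - 238t for integer t.
-1196 ≤ 92 + 1221t ≤ 34264 gives t ∈ [-1, 27], which is 29 values.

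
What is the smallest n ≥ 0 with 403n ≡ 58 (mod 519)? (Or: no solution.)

gcd(519, 403):
  519 = 1×403 + 116
  403 = 3×116 + 55
  116 = 2×55 + 6
  55 = 9×6 + 1
  6 = 6×1
so gcd(519, 403) = 1.
1 divides 58, so solutions exist.
Back-substitute for Bézout coefficients:
  1 = 55 - 9×6
  ... = 403×(85) + 519×(-66)
So 403×(85) ≡ 1 (mod 519); multiply by 58: n ≡ 4930 (mod 519).
Smallest nonnegative: n = 4930 mod 519 = 259.

259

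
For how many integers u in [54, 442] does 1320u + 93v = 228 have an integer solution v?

gcd(1320, 93):
  1320 = 14×93 + 18
  93 = 5×18 + 3
  18 = 6×3
so gcd(1320, 93) = 3.
Back-substitute for Bézout coefficients:
  3 = 93 - 5×18
  ... = 1320×(-5) + 93×(71)
Scale by 76: particular solution (-380, 5396); reduce u mod 31: (23, -324).
General solution: u = 23 + 31t, v = -324 - 440t for integer t.
54 ≤ 23 + 31t ≤ 442 gives t ∈ [1, 13], which is 13 values.

13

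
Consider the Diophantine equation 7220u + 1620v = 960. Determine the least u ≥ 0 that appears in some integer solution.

21

gcd(7220, 1620):
  7220 = 4×1620 + 740
  1620 = 2×740 + 140
  740 = 5×140 + 40
  140 = 3×40 + 20
  40 = 2×20
so gcd(7220, 1620) = 20.
20 divides 960, so solutions exist.
Back-substitute for Bézout coefficients:
  20 = 140 - 3×40
  ... = 7220×(-35) + 1620×(156)
Scale by 960/20 = 48: (u₀, v₀) = (-1680, 7488).
General solution: u = -1680 + 81t, v = 7488 - 361t for integer t.
u ≥ 0: smallest is -1680 mod 81 = 21 (at t = 21), with v = -93.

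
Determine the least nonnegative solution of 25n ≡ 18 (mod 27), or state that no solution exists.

18

gcd(27, 25) = 1  (27 = 1×25 + 2, 25 = 12×2 + 1, 2 = 2×1).
1 divides 18, so solutions exist.
Back-substituting, 25×(13) + 27×(-12) = 1.
So 25×(13) ≡ 1 (mod 27); multiply by 18: n ≡ 234 (mod 27).
Smallest nonnegative: n = 234 mod 27 = 18.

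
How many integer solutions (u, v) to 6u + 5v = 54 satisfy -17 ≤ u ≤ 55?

gcd(6, 5) = 1.
By Bézout, 6·(1) + 5·(-1) = 1.
Particular solution: (4, 6).
General solution: u = 4 + 5t, v = 6 - 6t for integer t.
-17 ≤ 4 + 5t ≤ 55 gives t ∈ [-4, 10], which is 15 values.

15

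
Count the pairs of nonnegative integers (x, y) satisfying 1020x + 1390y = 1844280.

gcd(1390, 1020):
  1390 = 1·1020 + 370
  1020 = 2·370 + 280
  370 = 1·280 + 90
  280 = 3·90 + 10
  90 = 9·10
so gcd(1390, 1020) = 10.
Back-substitute for Bézout coefficients:
  10 = 280 - 3·90
  ... = 1020·(15) + 1390·(-11)
Scale by 184428: one solution is (2766420, -2028708). Reduce x mod 139: (42, 1296).
General: x = 42 + 139t, y = 1296 - 102t.
x ≥ 0 ⇒ t ≥ 0; y ≥ 0 ⇒ t ≤ 12. So t ∈ [0, 12]: 13 solutions.

13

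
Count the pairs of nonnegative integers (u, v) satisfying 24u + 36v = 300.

4

gcd(36, 24) = 12.
By Bézout, 24·(-1) + 36·(1) = 12.
One solution: (2, 7).
General: u = 2 + 3t, v = 7 - 2t.
u ≥ 0 ⇒ t ≥ 0; v ≥ 0 ⇒ t ≤ 3. So t ∈ [0, 3]: 4 solutions.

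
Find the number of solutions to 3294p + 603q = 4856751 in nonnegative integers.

gcd(3294, 603) = 9.
By Bézout, 3294*(13) + 603*(-71) = 9.
One solution: (5, 8027).
General: p = 5 + 67t, q = 8027 - 366t.
p ≥ 0 ⇒ t ≥ 0; q ≥ 0 ⇒ t ≤ 21. So t ∈ [0, 21]: 22 solutions.

22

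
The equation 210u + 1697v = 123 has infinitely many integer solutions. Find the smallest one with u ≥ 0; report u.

gcd(1697, 210) = 1.
1 divides 123, so solutions exist.
By Bézout, 210×(299) + 1697×(-37) = 1.
Scale by 123/1 = 123: (u₀, v₀) = (36777, -4551).
General solution: u = 36777 + 1697t, v = -4551 - 210t for integer t.
u ≥ 0: smallest is 36777 mod 1697 = 1140 (at t = -21), with v = -141.

1140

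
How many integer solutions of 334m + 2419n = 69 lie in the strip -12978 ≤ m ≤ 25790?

gcd(2419, 334):
  2419 = 7*334 + 81
  334 = 4*81 + 10
  81 = 8*10 + 1
  10 = 10*1
so gcd(2419, 334) = 1.
Back-substitute for Bézout coefficients:
  1 = 81 - 8*10
  ... = 334*(-239) + 2419*(33)
Scale by 69: particular solution (-16491, 2277); reduce m mod 2419: (442, -61).
General solution: m = 442 + 2419t, n = -61 - 334t for integer t.
-12978 ≤ 442 + 2419t ≤ 25790 gives t ∈ [-5, 10], which is 16 values.

16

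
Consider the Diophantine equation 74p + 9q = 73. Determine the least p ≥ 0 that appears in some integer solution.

gcd(74, 9):
  74 = 8*9 + 2
  9 = 4*2 + 1
  2 = 2*1
so gcd(74, 9) = 1.
1 divides 73, so solutions exist.
Back-substitute for Bézout coefficients:
  1 = 9 - 4*2
  ... = 74*(-4) + 9*(33)
Scale by 73/1 = 73: (p₀, q₀) = (-292, 2409).
General solution: p = -292 + 9t, q = 2409 - 74t for integer t.
p ≥ 0: smallest is -292 mod 9 = 5 (at t = 33), with q = -33.

5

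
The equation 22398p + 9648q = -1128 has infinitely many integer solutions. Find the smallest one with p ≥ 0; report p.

gcd(22398, 9648) = 6.
6 divides -1128, so solutions exist.
By Bézout, 22398×(-395) + 9648×(917) = 6.
Scale by -1128/6 = -188: (p₀, q₀) = (74260, -172396).
General solution: p = 74260 + 1608t, q = -172396 - 3733t for integer t.
p ≥ 0: smallest is 74260 mod 1608 = 292 (at t = -46), with q = -678.

292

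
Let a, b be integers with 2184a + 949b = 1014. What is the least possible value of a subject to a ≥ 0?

50

gcd(2184, 949):
  2184 = 2*949 + 286
  949 = 3*286 + 91
  286 = 3*91 + 13
  91 = 7*13
so gcd(2184, 949) = 13.
13 divides 1014, so solutions exist.
Back-substitute for Bézout coefficients:
  13 = 286 - 3*91
  ... = 2184*(10) + 949*(-23)
Scale by 1014/13 = 78: (a₀, b₀) = (780, -1794).
General solution: a = 780 + 73t, b = -1794 - 168t for integer t.
a ≥ 0: smallest is 780 mod 73 = 50 (at t = -10), with b = -114.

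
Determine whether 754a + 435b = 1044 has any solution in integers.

yes

gcd(754, 435) = 29  (754 = 1×435 + 319, 435 = 1×319 + 116, 319 = 2×116 + 87, 116 = 1×87 + 29, 87 = 3×29).
29 divides 1044, so integer solutions exist.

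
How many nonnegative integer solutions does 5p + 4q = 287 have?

14

gcd(5, 4) = 1.
By Bézout, 5×(1) + 4×(-1) = 1.
One solution: (3, 68).
General: p = 3 + 4t, q = 68 - 5t.
p ≥ 0 ⇒ t ≥ 0; q ≥ 0 ⇒ t ≤ 13. So t ∈ [0, 13]: 14 solutions.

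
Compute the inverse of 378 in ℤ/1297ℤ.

923

gcd(1297, 378):
  1297 = 3×378 + 163
  378 = 2×163 + 52
  163 = 3×52 + 7
  52 = 7×7 + 3
  7 = 2×3 + 1
  3 = 3×1
so gcd(1297, 378) = 1.
Back-substitute for Bézout coefficients:
  1 = 7 - 2×3
  ... = 378×(-374) + 1297×(109)
So 378×-374 ≡ 1 (mod 1297), and -374 mod 1297 = 923.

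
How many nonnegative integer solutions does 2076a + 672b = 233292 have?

gcd(2076, 672) = 12.
By Bézout, 2076·(-11) + 672·(34) = 12.
One solution: (13, 307).
General: a = 13 + 56t, b = 307 - 173t.
a ≥ 0 ⇒ t ≥ 0; b ≥ 0 ⇒ t ≤ 1. So t ∈ [0, 1]: 2 solutions.

2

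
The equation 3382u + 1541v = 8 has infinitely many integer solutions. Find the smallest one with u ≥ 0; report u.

gcd(3382, 1541) = 1.
1 divides 8, so solutions exist.
By Bézout, 3382*(714) + 1541*(-1567) = 1.
Scale by 8/1 = 8: (u₀, v₀) = (5712, -12536).
General solution: u = 5712 + 1541t, v = -12536 - 3382t for integer t.
u ≥ 0: smallest is 5712 mod 1541 = 1089 (at t = -3), with v = -2390.

1089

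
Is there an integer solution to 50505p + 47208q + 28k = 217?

yes

gcd(50505, 47208):
  50505 = 1·47208 + 3297
  47208 = 14·3297 + 1050
  3297 = 3·1050 + 147
  1050 = 7·147 + 21
  147 = 7·21
so gcd(50505, 47208) = 21.
gcd(21, 28) = 7.
7 divides 217, so integer solutions exist.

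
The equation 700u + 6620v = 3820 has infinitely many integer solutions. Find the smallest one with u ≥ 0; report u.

327

gcd(6620, 700):
  6620 = 9*700 + 320
  700 = 2*320 + 60
  320 = 5*60 + 20
  60 = 3*20
so gcd(6620, 700) = 20.
20 divides 3820, so solutions exist.
Back-substitute for Bézout coefficients:
  20 = 320 - 5*60
  ... = 700*(-104) + 6620*(11)
Scale by 3820/20 = 191: (u₀, v₀) = (-19864, 2101).
General solution: u = -19864 + 331t, v = 2101 - 35t for integer t.
u ≥ 0: smallest is -19864 mod 331 = 327 (at t = 61), with v = -34.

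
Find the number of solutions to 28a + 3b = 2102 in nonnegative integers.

25

gcd(28, 3):
  28 = 9*3 + 1
  3 = 3*1
so gcd(28, 3) = 1.
Back-substitute for Bézout coefficients:
  1 = 28 - 9*3
  ... = 28*(1) + 3*(-9)
Scale by 2102: one solution is (2102, -18918). Reduce a mod 3: (2, 682).
General: a = 2 + 3t, b = 682 - 28t.
a ≥ 0 ⇒ t ≥ 0; b ≥ 0 ⇒ t ≤ 24. So t ∈ [0, 24]: 25 solutions.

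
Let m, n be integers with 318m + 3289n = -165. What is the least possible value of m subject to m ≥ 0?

gcd(3289, 318):
  3289 = 10×318 + 109
  318 = 2×109 + 100
  109 = 1×100 + 9
  100 = 11×9 + 1
  9 = 9×1
so gcd(3289, 318) = 1.
1 divides -165, so solutions exist.
Back-substitute for Bézout coefficients:
  1 = 100 - 11×9
  ... = 318×(362) + 3289×(-35)
Scale by -165/1 = -165: (m₀, n₀) = (-59730, 5775).
General solution: m = -59730 + 3289t, n = 5775 - 318t for integer t.
m ≥ 0: smallest is -59730 mod 3289 = 2761 (at t = 19), with n = -267.

2761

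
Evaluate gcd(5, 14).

gcd(14, 5):
  14 = 2·5 + 4
  5 = 1·4 + 1
  4 = 4·1
so gcd(14, 5) = 1.

1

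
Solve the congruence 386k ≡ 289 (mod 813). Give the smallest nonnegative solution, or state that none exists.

323

gcd(813, 386):
  813 = 2·386 + 41
  386 = 9·41 + 17
  41 = 2·17 + 7
  17 = 2·7 + 3
  7 = 2·3 + 1
  3 = 3·1
so gcd(813, 386) = 1.
1 divides 289, so solutions exist.
Back-substitute for Bézout coefficients:
  1 = 7 - 2·3
  ... = 386·(-238) + 813·(113)
So 386·(-238) ≡ 1 (mod 813); multiply by 289: k ≡ -68782 (mod 813).
Smallest nonnegative: k = -68782 mod 813 = 323.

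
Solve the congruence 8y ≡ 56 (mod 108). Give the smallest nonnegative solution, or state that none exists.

7

gcd(108, 8) = 4.
4 divides 56, so solutions exist.
By Bézout, 8·(-13) + 108·(1) = 4.
So 8·(-13) ≡ 4 (mod 108); multiply by 14: y ≡ -182 (mod 27).
Smallest nonnegative: y = -182 mod 27 = 7.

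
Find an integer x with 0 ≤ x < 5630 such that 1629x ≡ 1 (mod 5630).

3819

gcd(5630, 1629) = 1.
By Bézout, 1629*(-1811) + 5630*(524) = 1.
So 1629*-1811 ≡ 1 (mod 5630), and -1811 mod 5630 = 3819.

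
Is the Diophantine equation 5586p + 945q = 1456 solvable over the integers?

no

gcd(5586, 945) = 21.
21 does not divide 1456 (remainder 7), so no integer solutions.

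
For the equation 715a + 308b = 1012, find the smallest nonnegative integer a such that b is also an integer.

4

gcd(715, 308) = 11.
11 divides 1012, so solutions exist.
By Bézout, 715·(-3) + 308·(7) = 11.
Scale by 1012/11 = 92: (a₀, b₀) = (-276, 644).
General solution: a = -276 + 28t, b = 644 - 65t for integer t.
a ≥ 0: smallest is -276 mod 28 = 4 (at t = 10), with b = -6.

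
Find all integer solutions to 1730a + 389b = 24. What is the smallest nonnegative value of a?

255

gcd(1730, 389) = 1.
1 divides 24, so solutions exist.
By Bézout, 1730×(-38) + 389×(169) = 1.
Scale by 24/1 = 24: (a₀, b₀) = (-912, 4056).
General solution: a = -912 + 389t, b = 4056 - 1730t for integer t.
a ≥ 0: smallest is -912 mod 389 = 255 (at t = 3), with b = -1134.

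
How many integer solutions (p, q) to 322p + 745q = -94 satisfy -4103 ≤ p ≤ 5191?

12

gcd(745, 322) = 1.
By Bézout, 322·(118) + 745·(-51) = 1.
Particular solution: (83, -36).
General solution: p = 83 + 745t, q = -36 - 322t for integer t.
-4103 ≤ 83 + 745t ≤ 5191 gives t ∈ [-5, 6], which is 12 values.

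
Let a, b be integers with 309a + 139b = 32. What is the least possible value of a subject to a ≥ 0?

gcd(309, 139):
  309 = 2*139 + 31
  139 = 4*31 + 15
  31 = 2*15 + 1
  15 = 15*1
so gcd(309, 139) = 1.
1 divides 32, so solutions exist.
Back-substitute for Bézout coefficients:
  1 = 31 - 2*15
  ... = 309*(9) + 139*(-20)
Scale by 32/1 = 32: (a₀, b₀) = (288, -640).
General solution: a = 288 + 139t, b = -640 - 309t for integer t.
a ≥ 0: smallest is 288 mod 139 = 10 (at t = -2), with b = -22.

10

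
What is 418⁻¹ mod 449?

gcd(449, 418) = 1  (449 = 1×418 + 31, 418 = 13×31 + 15, 31 = 2×15 + 1, 15 = 15×1).
Back-substituting, 418×(-29) + 449×(27) = 1.
So 418×-29 ≡ 1 (mod 449), and -29 mod 449 = 420.

420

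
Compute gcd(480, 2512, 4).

gcd(2512, 480) = 16.
gcd(16, 4) = 4.

4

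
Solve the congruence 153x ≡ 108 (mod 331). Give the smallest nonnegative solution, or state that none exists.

137

gcd(331, 153):
  331 = 2×153 + 25
  153 = 6×25 + 3
  25 = 8×3 + 1
  3 = 3×1
so gcd(331, 153) = 1.
1 divides 108, so solutions exist.
Back-substitute for Bézout coefficients:
  1 = 25 - 8×3
  ... = 153×(-106) + 331×(49)
So 153×(-106) ≡ 1 (mod 331); multiply by 108: x ≡ -11448 (mod 331).
Smallest nonnegative: x = -11448 mod 331 = 137.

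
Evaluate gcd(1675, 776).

1

gcd(1675, 776):
  1675 = 2×776 + 123
  776 = 6×123 + 38
  123 = 3×38 + 9
  38 = 4×9 + 2
  9 = 4×2 + 1
  2 = 2×1
so gcd(1675, 776) = 1.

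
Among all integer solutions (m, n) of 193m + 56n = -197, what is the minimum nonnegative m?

gcd(193, 56):
  193 = 3*56 + 25
  56 = 2*25 + 6
  25 = 4*6 + 1
  6 = 6*1
so gcd(193, 56) = 1.
1 divides -197, so solutions exist.
Back-substitute for Bézout coefficients:
  1 = 25 - 4*6
  ... = 193*(9) + 56*(-31)
Scale by -197/1 = -197: (m₀, n₀) = (-1773, 6107).
General solution: m = -1773 + 56t, n = 6107 - 193t for integer t.
m ≥ 0: smallest is -1773 mod 56 = 19 (at t = 32), with n = -69.

19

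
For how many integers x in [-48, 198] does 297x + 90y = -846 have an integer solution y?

gcd(297, 90) = 9  (297 = 3·90 + 27, 90 = 3·27 + 9, 27 = 3·9).
Back-substituting, 297·(-3) + 90·(10) = 9.
Scale by -94: particular solution (282, -940); reduce x mod 10: (2, -16).
General solution: x = 2 + 10t, y = -16 - 33t for integer t.
-48 ≤ 2 + 10t ≤ 198 gives t ∈ [-5, 19], which is 25 values.

25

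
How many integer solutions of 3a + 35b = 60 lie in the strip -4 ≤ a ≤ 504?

14

gcd(35, 3):
  35 = 11*3 + 2
  3 = 1*2 + 1
  2 = 2*1
so gcd(35, 3) = 1.
Back-substitute for Bézout coefficients:
  1 = 3 - 1*2
  ... = 3*(12) + 35*(-1)
Scale by 60: particular solution (720, -60); reduce a mod 35: (20, 0).
General solution: a = 20 + 35t, b = 0 - 3t for integer t.
-4 ≤ 20 + 35t ≤ 504 gives t ∈ [0, 13], which is 14 values.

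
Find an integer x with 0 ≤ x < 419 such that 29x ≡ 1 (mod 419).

gcd(419, 29):
  419 = 14·29 + 13
  29 = 2·13 + 3
  13 = 4·3 + 1
  3 = 3·1
so gcd(419, 29) = 1.
Back-substitute for Bézout coefficients:
  1 = 13 - 4·3
  ... = 29·(-130) + 419·(9)
So 29·-130 ≡ 1 (mod 419), and -130 mod 419 = 289.

289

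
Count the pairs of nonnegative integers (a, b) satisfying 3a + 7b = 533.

gcd(7, 3):
  7 = 2*3 + 1
  3 = 3*1
so gcd(7, 3) = 1.
Back-substitute for Bézout coefficients:
  1 = 7 - 2*3
  ... = 3*(-2) + 7*(1)
Scale by 533: one solution is (-1066, 533). Reduce a mod 7: (5, 74).
General: a = 5 + 7t, b = 74 - 3t.
a ≥ 0 ⇒ t ≥ 0; b ≥ 0 ⇒ t ≤ 24. So t ∈ [0, 24]: 25 solutions.

25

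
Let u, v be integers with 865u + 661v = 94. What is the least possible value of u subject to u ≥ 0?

gcd(865, 661):
  865 = 1×661 + 204
  661 = 3×204 + 49
  204 = 4×49 + 8
  49 = 6×8 + 1
  8 = 8×1
so gcd(865, 661) = 1.
1 divides 94, so solutions exist.
Back-substitute for Bézout coefficients:
  1 = 49 - 6×8
  ... = 865×(-81) + 661×(106)
Scale by 94/1 = 94: (u₀, v₀) = (-7614, 9964).
General solution: u = -7614 + 661t, v = 9964 - 865t for integer t.
u ≥ 0: smallest is -7614 mod 661 = 318 (at t = 12), with v = -416.

318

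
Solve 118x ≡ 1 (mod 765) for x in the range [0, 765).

gcd(765, 118) = 1.
By Bézout, 118×(-188) + 765×(29) = 1.
So 118×-188 ≡ 1 (mod 765), and -188 mod 765 = 577.

577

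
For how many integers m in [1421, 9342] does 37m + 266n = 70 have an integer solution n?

30

gcd(266, 37) = 1  (266 = 7*37 + 7, 37 = 5*7 + 2, 7 = 3*2 + 1, 2 = 2*1).
Back-substituting, 37*(-115) + 266*(16) = 1.
Scale by 70: particular solution (-8050, 1120); reduce m mod 266: (196, -27).
General solution: m = 196 + 266t, n = -27 - 37t for integer t.
1421 ≤ 196 + 266t ≤ 9342 gives t ∈ [5, 34], which is 30 values.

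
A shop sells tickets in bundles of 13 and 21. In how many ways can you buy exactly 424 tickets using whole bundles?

2

Need nonnegative integers with 13j + 21k = 424.
gcd(13, 21) = 1, and 13·(-8) + 21·(5) = 1.
So (j₀, k₀) = (-3392, 2120); general j = -3392 + 21t, k = 2120 - 13t.
j ≥ 0 ⇒ t ≥ 162; k ≥ 0 ⇒ t ≤ 163. That's 2 values of t.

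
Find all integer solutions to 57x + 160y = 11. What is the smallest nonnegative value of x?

gcd(160, 57):
  160 = 2·57 + 46
  57 = 1·46 + 11
  46 = 4·11 + 2
  11 = 5·2 + 1
  2 = 2·1
so gcd(160, 57) = 1.
1 divides 11, so solutions exist.
Back-substitute for Bézout coefficients:
  1 = 11 - 5·2
  ... = 57·(73) + 160·(-26)
Scale by 11/1 = 11: (x₀, y₀) = (803, -286).
General solution: x = 803 + 160t, y = -286 - 57t for integer t.
x ≥ 0: smallest is 803 mod 160 = 3 (at t = -5), with y = -1.

3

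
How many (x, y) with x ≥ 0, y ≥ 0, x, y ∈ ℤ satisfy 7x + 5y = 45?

gcd(7, 5) = 1.
By Bézout, 7×(-2) + 5×(3) = 1.
One solution: (0, 9).
General: x = 0 + 5t, y = 9 - 7t.
x ≥ 0 ⇒ t ≥ 0; y ≥ 0 ⇒ t ≤ 1. So t ∈ [0, 1]: 2 solutions.

2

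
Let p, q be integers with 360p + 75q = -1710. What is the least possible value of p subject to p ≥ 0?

gcd(360, 75):
  360 = 4×75 + 60
  75 = 1×60 + 15
  60 = 4×15
so gcd(360, 75) = 15.
15 divides -1710, so solutions exist.
Back-substitute for Bézout coefficients:
  15 = 75 - 1×60
  ... = 360×(-1) + 75×(5)
Scale by -1710/15 = -114: (p₀, q₀) = (114, -570).
General solution: p = 114 + 5t, q = -570 - 24t for integer t.
p ≥ 0: smallest is 114 mod 5 = 4 (at t = -22), with q = -42.

4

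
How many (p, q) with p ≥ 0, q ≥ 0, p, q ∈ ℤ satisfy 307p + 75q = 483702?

21

gcd(307, 75) = 1  (307 = 4*75 + 7, 75 = 10*7 + 5, 7 = 1*5 + 2, 5 = 2*2 + 1, 2 = 2*1).
Back-substituting, 307*(-32) + 75*(131) = 1.
Scale by 483702: one solution is (-15478464, 63364962). Reduce p mod 75: (36, 6302).
General: p = 36 + 75t, q = 6302 - 307t.
p ≥ 0 ⇒ t ≥ 0; q ≥ 0 ⇒ t ≤ 20. So t ∈ [0, 20]: 21 solutions.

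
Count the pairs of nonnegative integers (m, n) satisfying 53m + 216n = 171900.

gcd(216, 53) = 1  (216 = 4×53 + 4, 53 = 13×4 + 1, 4 = 4×1).
Back-substituting, 53×(53) + 216×(-13) = 1.
Scale by 171900: one solution is (9110700, -2234700). Reduce m mod 216: (36, 787).
General: m = 36 + 216t, n = 787 - 53t.
m ≥ 0 ⇒ t ≥ 0; n ≥ 0 ⇒ t ≤ 14. So t ∈ [0, 14]: 15 solutions.

15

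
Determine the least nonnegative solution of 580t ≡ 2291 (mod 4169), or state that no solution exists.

gcd(4169, 580) = 1.
1 divides 2291, so solutions exist.
By Bézout, 580×(-1071) + 4169×(149) = 1.
So 580×(-1071) ≡ 1 (mod 4169); multiply by 2291: t ≡ -2453661 (mod 4169).
Smallest nonnegative: t = -2453661 mod 4169 = 1880.

1880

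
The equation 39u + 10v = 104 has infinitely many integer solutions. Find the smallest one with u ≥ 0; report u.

6

gcd(39, 10):
  39 = 3*10 + 9
  10 = 1*9 + 1
  9 = 9*1
so gcd(39, 10) = 1.
1 divides 104, so solutions exist.
Back-substitute for Bézout coefficients:
  1 = 10 - 1*9
  ... = 39*(-1) + 10*(4)
Scale by 104/1 = 104: (u₀, v₀) = (-104, 416).
General solution: u = -104 + 10t, v = 416 - 39t for integer t.
u ≥ 0: smallest is -104 mod 10 = 6 (at t = 11), with v = -13.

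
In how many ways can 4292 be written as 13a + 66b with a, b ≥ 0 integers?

gcd(66, 13):
  66 = 5·13 + 1
  13 = 13·1
so gcd(66, 13) = 1.
Back-substitute for Bézout coefficients:
  1 = 66 - 5·13
  ... = 13·(-5) + 66·(1)
Scale by 4292: one solution is (-21460, 4292). Reduce a mod 66: (56, 54).
General: a = 56 + 66t, b = 54 - 13t.
a ≥ 0 ⇒ t ≥ 0; b ≥ 0 ⇒ t ≤ 4. So t ∈ [0, 4]: 5 solutions.

5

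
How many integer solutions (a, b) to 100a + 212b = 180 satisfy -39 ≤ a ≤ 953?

gcd(212, 100) = 4.
By Bézout, 100*(17) + 212*(-8) = 4.
Particular solution: (23, -10).
General solution: a = 23 + 53t, b = -10 - 25t for integer t.
-39 ≤ 23 + 53t ≤ 953 gives t ∈ [-1, 17], which is 19 values.

19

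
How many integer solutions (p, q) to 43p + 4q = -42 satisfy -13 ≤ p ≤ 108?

30

gcd(43, 4) = 1.
By Bézout, 43*(-1) + 4*(11) = 1.
Particular solution: (2, -32).
General solution: p = 2 + 4t, q = -32 - 43t for integer t.
-13 ≤ 2 + 4t ≤ 108 gives t ∈ [-3, 26], which is 30 values.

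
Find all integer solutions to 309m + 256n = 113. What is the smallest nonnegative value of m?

gcd(309, 256) = 1.
1 divides 113, so solutions exist.
By Bézout, 309*(29) + 256*(-35) = 1.
Scale by 113/1 = 113: (m₀, n₀) = (3277, -3955).
General solution: m = 3277 + 256t, n = -3955 - 309t for integer t.
m ≥ 0: smallest is 3277 mod 256 = 205 (at t = -12), with n = -247.

205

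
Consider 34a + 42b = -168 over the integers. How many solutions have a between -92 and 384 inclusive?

gcd(42, 34) = 2.
By Bézout, 34·(5) + 42·(-4) = 2.
Particular solution: (0, -4).
General solution: a = 0 + 21t, b = -4 - 17t for integer t.
-92 ≤ 0 + 21t ≤ 384 gives t ∈ [-4, 18], which is 23 values.

23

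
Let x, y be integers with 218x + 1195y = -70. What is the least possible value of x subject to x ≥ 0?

gcd(1195, 218) = 1.
1 divides -70, so solutions exist.
By Bézout, 218×(-148) + 1195×(27) = 1.
Scale by -70/1 = -70: (x₀, y₀) = (10360, -1890).
General solution: x = 10360 + 1195t, y = -1890 - 218t for integer t.
x ≥ 0: smallest is 10360 mod 1195 = 800 (at t = -8), with y = -146.

800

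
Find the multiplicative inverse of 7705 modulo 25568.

gcd(25568, 7705) = 1.
By Bézout, 7705*(-4951) + 25568*(1492) = 1.
So 7705*-4951 ≡ 1 (mod 25568), and -4951 mod 25568 = 20617.

20617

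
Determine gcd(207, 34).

gcd(207, 34) = 1  (207 = 6·34 + 3, 34 = 11·3 + 1, 3 = 3·1).

1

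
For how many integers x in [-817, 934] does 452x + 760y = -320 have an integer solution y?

gcd(760, 452) = 4.
By Bézout, 452*(37) + 760*(-22) = 4.
Particular solution: (80, -48).
General solution: x = 80 + 190t, y = -48 - 113t for integer t.
-817 ≤ 80 + 190t ≤ 934 gives t ∈ [-4, 4], which is 9 values.

9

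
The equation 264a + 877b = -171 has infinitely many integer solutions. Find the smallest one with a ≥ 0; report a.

gcd(877, 264):
  877 = 3·264 + 85
  264 = 3·85 + 9
  85 = 9·9 + 4
  9 = 2·4 + 1
  4 = 4·1
so gcd(877, 264) = 1.
1 divides -171, so solutions exist.
Back-substitute for Bézout coefficients:
  1 = 9 - 2·4
  ... = 264·(196) + 877·(-59)
Scale by -171/1 = -171: (a₀, b₀) = (-33516, 10089).
General solution: a = -33516 + 877t, b = 10089 - 264t for integer t.
a ≥ 0: smallest is -33516 mod 877 = 687 (at t = 39), with b = -207.

687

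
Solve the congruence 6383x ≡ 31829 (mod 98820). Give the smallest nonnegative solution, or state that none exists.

5083

gcd(98820, 6383) = 1  (98820 = 15·6383 + 3075, 6383 = 2·3075 + 233, 3075 = 13·233 + 46, 233 = 5·46 + 3, 46 = 15·3 + 1, 3 = 3·1).
1 divides 31829, so solutions exist.
Back-substituting, 6383·(-32233) + 98820·(2082) = 1.
So 6383·(-32233) ≡ 1 (mod 98820); multiply by 31829: x ≡ -1025944157 (mod 98820).
Smallest nonnegative: x = -1025944157 mod 98820 = 5083.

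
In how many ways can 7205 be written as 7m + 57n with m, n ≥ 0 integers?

gcd(57, 7) = 1.
By Bézout, 7·(-8) + 57·(1) = 1.
One solution: (44, 121).
General: m = 44 + 57t, n = 121 - 7t.
m ≥ 0 ⇒ t ≥ 0; n ≥ 0 ⇒ t ≤ 17. So t ∈ [0, 17]: 18 solutions.

18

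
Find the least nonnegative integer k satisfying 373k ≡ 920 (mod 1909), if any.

69

gcd(1909, 373) = 1.
1 divides 920, so solutions exist.
By Bézout, 373×(911) + 1909×(-178) = 1.
So 373×(911) ≡ 1 (mod 1909); multiply by 920: k ≡ 838120 (mod 1909).
Smallest nonnegative: k = 838120 mod 1909 = 69.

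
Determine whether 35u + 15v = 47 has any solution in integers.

gcd(35, 15):
  35 = 2×15 + 5
  15 = 3×5
so gcd(35, 15) = 5.
5 does not divide 47 (remainder 2), so no integer solutions.

no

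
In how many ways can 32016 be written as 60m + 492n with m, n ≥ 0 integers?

gcd(492, 60) = 12  (492 = 8*60 + 12, 60 = 5*12).
Back-substituting, 60*(-8) + 492*(1) = 12.
Scale by 2668: one solution is (-21344, 2668). Reduce m mod 41: (17, 63).
General: m = 17 + 41t, n = 63 - 5t.
m ≥ 0 ⇒ t ≥ 0; n ≥ 0 ⇒ t ≤ 12. So t ∈ [0, 12]: 13 solutions.

13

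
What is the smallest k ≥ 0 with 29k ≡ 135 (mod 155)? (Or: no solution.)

gcd(155, 29) = 1  (155 = 5·29 + 10, 29 = 2·10 + 9, 10 = 1·9 + 1, 9 = 9·1).
1 divides 135, so solutions exist.
Back-substituting, 29·(-16) + 155·(3) = 1.
So 29·(-16) ≡ 1 (mod 155); multiply by 135: k ≡ -2160 (mod 155).
Smallest nonnegative: k = -2160 mod 155 = 10.

10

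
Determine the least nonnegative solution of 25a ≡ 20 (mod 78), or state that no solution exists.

gcd(78, 25) = 1.
1 divides 20, so solutions exist.
By Bézout, 25*(25) + 78*(-8) = 1.
So 25*(25) ≡ 1 (mod 78); multiply by 20: a ≡ 500 (mod 78).
Smallest nonnegative: a = 500 mod 78 = 32.

32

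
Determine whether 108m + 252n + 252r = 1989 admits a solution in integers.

gcd(252, 108):
  252 = 2×108 + 36
  108 = 3×36
so gcd(252, 108) = 36.
gcd(36, 252) = 36.
36 does not divide 1989 (remainder 9), so no integer solutions.

no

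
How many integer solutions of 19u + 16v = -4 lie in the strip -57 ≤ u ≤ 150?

gcd(19, 16) = 1.
By Bézout, 19·(-5) + 16·(6) = 1.
Particular solution: (4, -5).
General solution: u = 4 + 16t, v = -5 - 19t for integer t.
-57 ≤ 4 + 16t ≤ 150 gives t ∈ [-3, 9], which is 13 values.

13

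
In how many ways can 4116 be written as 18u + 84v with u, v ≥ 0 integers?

gcd(84, 18) = 6  (84 = 4·18 + 12, 18 = 1·12 + 6, 12 = 2·6).
Back-substituting, 18·(5) + 84·(-1) = 6.
Scale by 686: one solution is (3430, -686). Reduce u mod 14: (0, 49).
General: u = 0 + 14t, v = 49 - 3t.
u ≥ 0 ⇒ t ≥ 0; v ≥ 0 ⇒ t ≤ 16. So t ∈ [0, 16]: 17 solutions.

17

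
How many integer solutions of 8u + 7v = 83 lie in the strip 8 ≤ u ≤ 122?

gcd(8, 7):
  8 = 1·7 + 1
  7 = 7·1
so gcd(8, 7) = 1.
Back-substitute for Bézout coefficients:
  1 = 8 - 1·7
  ... = 8·(1) + 7·(-1)
Scale by 83: particular solution (83, -83); reduce u mod 7: (6, 5).
General solution: u = 6 + 7t, v = 5 - 8t for integer t.
8 ≤ 6 + 7t ≤ 122 gives t ∈ [1, 16], which is 16 values.

16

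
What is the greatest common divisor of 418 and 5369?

gcd(5369, 418):
  5369 = 12·418 + 353
  418 = 1·353 + 65
  353 = 5·65 + 28
  65 = 2·28 + 9
  28 = 3·9 + 1
  9 = 9·1
so gcd(5369, 418) = 1.

1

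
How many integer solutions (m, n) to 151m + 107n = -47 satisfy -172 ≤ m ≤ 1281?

gcd(151, 107) = 1.
By Bézout, 151×(-17) + 107×(24) = 1.
Particular solution: (50, -71).
General solution: m = 50 + 107t, n = -71 - 151t for integer t.
-172 ≤ 50 + 107t ≤ 1281 gives t ∈ [-2, 11], which is 14 values.

14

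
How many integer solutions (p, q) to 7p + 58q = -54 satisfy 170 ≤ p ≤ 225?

1

gcd(58, 7) = 1.
By Bézout, 7×(25) + 58×(-3) = 1.
Particular solution: (42, -6).
General solution: p = 42 + 58t, q = -6 - 7t for integer t.
170 ≤ 42 + 58t ≤ 225 gives t ∈ [3, 3], which is 1 value.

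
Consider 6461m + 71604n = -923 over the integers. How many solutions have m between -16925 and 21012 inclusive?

gcd(71604, 6461):
  71604 = 11×6461 + 533
  6461 = 12×533 + 65
  533 = 8×65 + 13
  65 = 5×13
so gcd(71604, 6461) = 13.
Back-substitute for Bézout coefficients:
  13 = 533 - 8×65
  ... = 6461×(-1075) + 71604×(97)
Scale by -71: particular solution (76325, -6887); reduce m mod 5508: (4721, -426).
General solution: m = 4721 + 5508t, n = -426 - 497t for integer t.
-16925 ≤ 4721 + 5508t ≤ 21012 gives t ∈ [-3, 2], which is 6 values.

6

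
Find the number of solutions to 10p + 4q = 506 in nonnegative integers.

25

gcd(10, 4):
  10 = 2·4 + 2
  4 = 2·2
so gcd(10, 4) = 2.
Back-substitute for Bézout coefficients:
  2 = 10 - 2·4
  ... = 10·(1) + 4·(-2)
Scale by 253: one solution is (253, -506). Reduce p mod 2: (1, 124).
General: p = 1 + 2t, q = 124 - 5t.
p ≥ 0 ⇒ t ≥ 0; q ≥ 0 ⇒ t ≤ 24. So t ∈ [0, 24]: 25 solutions.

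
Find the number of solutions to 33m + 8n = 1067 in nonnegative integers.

gcd(33, 8) = 1  (33 = 4×8 + 1, 8 = 8×1).
Back-substituting, 33×(1) + 8×(-4) = 1.
Scale by 1067: one solution is (1067, -4268). Reduce m mod 8: (3, 121).
General: m = 3 + 8t, n = 121 - 33t.
m ≥ 0 ⇒ t ≥ 0; n ≥ 0 ⇒ t ≤ 3. So t ∈ [0, 3]: 4 solutions.

4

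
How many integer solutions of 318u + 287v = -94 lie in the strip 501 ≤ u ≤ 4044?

12

gcd(318, 287) = 1.
By Bézout, 318×(-37) + 287×(41) = 1.
Particular solution: (34, -38).
General solution: u = 34 + 287t, v = -38 - 318t for integer t.
501 ≤ 34 + 287t ≤ 4044 gives t ∈ [2, 13], which is 12 values.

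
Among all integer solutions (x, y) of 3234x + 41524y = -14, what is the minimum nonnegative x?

gcd(41524, 3234) = 14.
14 divides -14, so solutions exist.
By Bézout, 3234×(321) + 41524×(-25) = 14.
Scale by -14/14 = -1: (x₀, y₀) = (-321, 25).
General solution: x = -321 + 2966t, y = 25 - 231t for integer t.
x ≥ 0: smallest is -321 mod 2966 = 2645 (at t = 1), with y = -206.

2645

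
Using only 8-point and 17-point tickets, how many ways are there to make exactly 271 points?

Need nonnegative integers with 8j + 17k = 271.
gcd(8, 17) = 1, and 8·(-2) + 17·(1) = 1.
So (j₀, k₀) = (-542, 271); general j = -542 + 17t, k = 271 - 8t.
j ≥ 0 ⇒ t ≥ 32; k ≥ 0 ⇒ t ≤ 33. That's 2 values of t.

2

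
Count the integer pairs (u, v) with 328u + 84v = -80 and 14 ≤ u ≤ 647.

gcd(328, 84) = 4.
By Bézout, 328·(10) + 84·(-39) = 4.
Particular solution: (10, -40).
General solution: u = 10 + 21t, v = -40 - 82t for integer t.
14 ≤ 10 + 21t ≤ 647 gives t ∈ [1, 30], which is 30 values.

30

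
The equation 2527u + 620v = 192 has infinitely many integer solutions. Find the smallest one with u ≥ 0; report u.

gcd(2527, 620):
  2527 = 4×620 + 47
  620 = 13×47 + 9
  47 = 5×9 + 2
  9 = 4×2 + 1
  2 = 2×1
so gcd(2527, 620) = 1.
1 divides 192, so solutions exist.
Back-substitute for Bézout coefficients:
  1 = 9 - 4×2
  ... = 2527×(-277) + 620×(1129)
Scale by 192/1 = 192: (u₀, v₀) = (-53184, 216768).
General solution: u = -53184 + 620t, v = 216768 - 2527t for integer t.
u ≥ 0: smallest is -53184 mod 620 = 136 (at t = 86), with v = -554.

136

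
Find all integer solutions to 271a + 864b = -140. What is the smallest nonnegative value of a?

gcd(864, 271):
  864 = 3×271 + 51
  271 = 5×51 + 16
  51 = 3×16 + 3
  16 = 5×3 + 1
  3 = 3×1
so gcd(864, 271) = 1.
1 divides -140, so solutions exist.
Back-substitute for Bézout coefficients:
  1 = 16 - 5×3
  ... = 271×(271) + 864×(-85)
Scale by -140/1 = -140: (a₀, b₀) = (-37940, 11900).
General solution: a = -37940 + 864t, b = 11900 - 271t for integer t.
a ≥ 0: smallest is -37940 mod 864 = 76 (at t = 44), with b = -24.

76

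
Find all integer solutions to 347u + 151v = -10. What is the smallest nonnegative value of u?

134

gcd(347, 151):
  347 = 2*151 + 45
  151 = 3*45 + 16
  45 = 2*16 + 13
  16 = 1*13 + 3
  13 = 4*3 + 1
  3 = 3*1
so gcd(347, 151) = 1.
1 divides -10, so solutions exist.
Back-substitute for Bézout coefficients:
  1 = 13 - 4*3
  ... = 347*(47) + 151*(-108)
Scale by -10/1 = -10: (u₀, v₀) = (-470, 1080).
General solution: u = -470 + 151t, v = 1080 - 347t for integer t.
u ≥ 0: smallest is -470 mod 151 = 134 (at t = 4), with v = -308.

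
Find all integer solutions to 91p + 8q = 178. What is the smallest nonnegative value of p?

gcd(91, 8) = 1  (91 = 11*8 + 3, 8 = 2*3 + 2, 3 = 1*2 + 1, 2 = 2*1).
1 divides 178, so solutions exist.
Back-substituting, 91*(3) + 8*(-34) = 1.
Scale by 178/1 = 178: (p₀, q₀) = (534, -6052).
General solution: p = 534 + 8t, q = -6052 - 91t for integer t.
p ≥ 0: smallest is 534 mod 8 = 6 (at t = -66), with q = -46.

6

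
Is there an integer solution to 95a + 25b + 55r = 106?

no

gcd(95, 25):
  95 = 3×25 + 20
  25 = 1×20 + 5
  20 = 4×5
so gcd(95, 25) = 5.
gcd(5, 55) = 5.
5 does not divide 106 (remainder 1), so no integer solutions.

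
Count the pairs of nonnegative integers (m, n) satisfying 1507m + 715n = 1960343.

20

gcd(1507, 715) = 11  (1507 = 2*715 + 77, 715 = 9*77 + 22, 77 = 3*22 + 11, 22 = 2*11).
Back-substituting, 1507*(28) + 715*(-59) = 11.
Scale by 178213: one solution is (4989964, -10514567). Reduce m mod 65: (44, 2649).
General: m = 44 + 65t, n = 2649 - 137t.
m ≥ 0 ⇒ t ≥ 0; n ≥ 0 ⇒ t ≤ 19. So t ∈ [0, 19]: 20 solutions.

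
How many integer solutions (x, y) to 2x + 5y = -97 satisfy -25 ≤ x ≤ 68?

gcd(5, 2) = 1  (5 = 2·2 + 1, 2 = 2·1).
Back-substituting, 2·(-2) + 5·(1) = 1.
Scale by -97: particular solution (194, -97); reduce x mod 5: (4, -21).
General solution: x = 4 + 5t, y = -21 - 2t for integer t.
-25 ≤ 4 + 5t ≤ 68 gives t ∈ [-5, 12], which is 18 values.

18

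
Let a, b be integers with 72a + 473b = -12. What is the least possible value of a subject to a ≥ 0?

394

gcd(473, 72) = 1.
1 divides -12, so solutions exist.
By Bézout, 72×(46) + 473×(-7) = 1.
Scale by -12/1 = -12: (a₀, b₀) = (-552, 84).
General solution: a = -552 + 473t, b = 84 - 72t for integer t.
a ≥ 0: smallest is -552 mod 473 = 394 (at t = 2), with b = -60.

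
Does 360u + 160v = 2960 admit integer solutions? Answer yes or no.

gcd(360, 160):
  360 = 2·160 + 40
  160 = 4·40
so gcd(360, 160) = 40.
40 divides 2960, so integer solutions exist.

yes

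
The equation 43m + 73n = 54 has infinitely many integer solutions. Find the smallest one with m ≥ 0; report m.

gcd(73, 43):
  73 = 1·43 + 30
  43 = 1·30 + 13
  30 = 2·13 + 4
  13 = 3·4 + 1
  4 = 4·1
so gcd(73, 43) = 1.
1 divides 54, so solutions exist.
Back-substitute for Bézout coefficients:
  1 = 13 - 3·4
  ... = 43·(17) + 73·(-10)
Scale by 54/1 = 54: (m₀, n₀) = (918, -540).
General solution: m = 918 + 73t, n = -540 - 43t for integer t.
m ≥ 0: smallest is 918 mod 73 = 42 (at t = -12), with n = -24.

42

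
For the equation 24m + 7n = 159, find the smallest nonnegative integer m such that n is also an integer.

4

gcd(24, 7):
  24 = 3·7 + 3
  7 = 2·3 + 1
  3 = 3·1
so gcd(24, 7) = 1.
1 divides 159, so solutions exist.
Back-substitute for Bézout coefficients:
  1 = 7 - 2·3
  ... = 24·(-2) + 7·(7)
Scale by 159/1 = 159: (m₀, n₀) = (-318, 1113).
General solution: m = -318 + 7t, n = 1113 - 24t for integer t.
m ≥ 0: smallest is -318 mod 7 = 4 (at t = 46), with n = 9.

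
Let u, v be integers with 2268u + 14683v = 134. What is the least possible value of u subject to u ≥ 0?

gcd(14683, 2268) = 1.
1 divides 134, so solutions exist.
By Bézout, 2268·(1120) + 14683·(-173) = 1.
Scale by 134/1 = 134: (u₀, v₀) = (150080, -23182).
General solution: u = 150080 + 14683t, v = -23182 - 2268t for integer t.
u ≥ 0: smallest is 150080 mod 14683 = 3250 (at t = -10), with v = -502.

3250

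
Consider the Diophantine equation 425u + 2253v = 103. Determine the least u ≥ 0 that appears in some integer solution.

260

gcd(2253, 425) = 1.
1 divides 103, so solutions exist.
By Bézout, 425×(440) + 2253×(-83) = 1.
Scale by 103/1 = 103: (u₀, v₀) = (45320, -8549).
General solution: u = 45320 + 2253t, v = -8549 - 425t for integer t.
u ≥ 0: smallest is 45320 mod 2253 = 260 (at t = -20), with v = -49.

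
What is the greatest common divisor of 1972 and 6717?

1

gcd(6717, 1972):
  6717 = 3×1972 + 801
  1972 = 2×801 + 370
  801 = 2×370 + 61
  370 = 6×61 + 4
  61 = 15×4 + 1
  4 = 4×1
so gcd(6717, 1972) = 1.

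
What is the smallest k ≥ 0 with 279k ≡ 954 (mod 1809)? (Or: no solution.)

172

gcd(1809, 279) = 9  (1809 = 6*279 + 135, 279 = 2*135 + 9, 135 = 15*9).
9 divides 954, so solutions exist.
Back-substituting, 279*(13) + 1809*(-2) = 9.
So 279*(13) ≡ 9 (mod 1809); multiply by 106: k ≡ 1378 (mod 201).
Smallest nonnegative: k = 1378 mod 201 = 172.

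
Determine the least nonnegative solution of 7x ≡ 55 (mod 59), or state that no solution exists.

gcd(59, 7) = 1.
1 divides 55, so solutions exist.
By Bézout, 7×(17) + 59×(-2) = 1.
So 7×(17) ≡ 1 (mod 59); multiply by 55: x ≡ 935 (mod 59).
Smallest nonnegative: x = 935 mod 59 = 50.

50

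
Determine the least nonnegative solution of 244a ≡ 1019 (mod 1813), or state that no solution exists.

gcd(1813, 244):
  1813 = 7×244 + 105
  244 = 2×105 + 34
  105 = 3×34 + 3
  34 = 11×3 + 1
  3 = 3×1
so gcd(1813, 244) = 1.
1 divides 1019, so solutions exist.
Back-substitute for Bézout coefficients:
  1 = 34 - 11×3
  ... = 244×(587) + 1813×(-79)
So 244×(587) ≡ 1 (mod 1813); multiply by 1019: a ≡ 598153 (mod 1813).
Smallest nonnegative: a = 598153 mod 1813 = 1676.

1676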